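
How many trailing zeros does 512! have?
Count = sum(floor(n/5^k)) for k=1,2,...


floor(512/5) = 102
floor(512/25) = 20
floor(512/125) = 4
Total = 126

126 trailing zeros


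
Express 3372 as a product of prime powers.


3372 / 2 = 1686
1686 / 2 = 843
843 / 3 = 281
281 / 281 = 1
3372 = 2^2 × 3 × 281


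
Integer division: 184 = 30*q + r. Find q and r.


184 = 30 * 6 + 4
Check: 180 + 4 = 184

q = 6, r = 4


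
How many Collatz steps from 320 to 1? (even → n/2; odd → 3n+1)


320 → 160 → 80 → 40 → 20 → 10 → 5 → 16 → 8 → 4 → 2 → 1
Total steps = 11

11 steps


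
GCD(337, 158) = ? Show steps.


337 = 2 * 158 + 21
158 = 7 * 21 + 11
21 = 1 * 11 + 10
11 = 1 * 10 + 1
10 = 10 * 1 + 0
GCD = 1


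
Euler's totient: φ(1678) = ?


1678 = 2 × 839
Prime factors: 2, 839
φ(1678) = 1678 × (1-1/2) × (1-1/839)
= 1678 × 1/2 × 838/839 = 838

φ(1678) = 838


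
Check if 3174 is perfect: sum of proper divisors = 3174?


Proper divisors of 3174: 1, 2, 3, 6, 23, 46, 69, 138, 529, 1058, 1587
Sum = 1 + 2 + 3 + 6 + 23 + 46 + 69 + 138 + 529 + 1058 + 1587 = 3462

No, 3174 is not perfect (3462 ≠ 3174)


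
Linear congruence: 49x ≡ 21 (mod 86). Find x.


GCD(49, 86) = 1, unique solution
a^(-1) mod 86 = 79
x = 79 * 21 mod 86 = 25

x ≡ 25 (mod 86)


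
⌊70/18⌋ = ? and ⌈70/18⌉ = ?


70/18 = 3.8889
floor = 3
ceil = 4

floor = 3, ceil = 4


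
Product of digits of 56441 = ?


5 × 6 × 4 × 4 × 1 = 480


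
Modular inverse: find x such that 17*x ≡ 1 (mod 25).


Use the extended Euclidean algorithm on (25, 17); each row r = 25*s + 17*t:
r=25, s=1, t=0
r=17, s=0, t=1
q=1: r=8, s=1, t=-1   [25*(1) + 17*(-1) = 8]
q=2: r=1, s=-2, t=3   [25*(-2) + 17*(3) = 1]
q=8: r=0, s=17, t=-25   [25*(17) + 17*(-25) = 0]
GCD = 1 with t = 3, so 17*(3) ≡ 1 (mod 25)
Inverse = 3 mod 25 = 3
Check: 17 * 3 = 51 ≡ 1 (mod 25)

17^(-1) ≡ 3 (mod 25)


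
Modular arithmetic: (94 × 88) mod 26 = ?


94 × 88 = 8272
8272 mod 26 = 4


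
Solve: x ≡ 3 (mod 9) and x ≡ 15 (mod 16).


M = 9*16 = 144
M1 = M/9 = 16, M2 = M/16 = 9
M1^(-1) mod 9 = 4, M2^(-1) mod 16 = 9
x = 3*16*4 + 15*9*9 = 1407
1407 mod 144 = 111
Check: 111 mod 9 = 3 ✓, 111 mod 16 = 15 ✓

x ≡ 111 (mod 144)


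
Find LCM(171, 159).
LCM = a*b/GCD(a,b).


GCD(171, 159) = 3
LCM = 171*159/3 = 27189/3 = 9063

LCM = 9063


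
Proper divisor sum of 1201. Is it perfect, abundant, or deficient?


Proper divisors: 1
Sum = 1 = 1
1 < 1201 → deficient

s(1201) = 1 (deficient)


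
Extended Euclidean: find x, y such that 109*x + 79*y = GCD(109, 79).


Tabular extended Euclidean (each row: r = 109*s + 79*t):
r=109, s=1, t=0
r=79, s=0, t=1
q=1: r=30, s=1, t=-1   [109*(1) + 79*(-1) = 30]
q=2: r=19, s=-2, t=3   [109*(-2) + 79*(3) = 19]
q=1: r=11, s=3, t=-4   [109*(3) + 79*(-4) = 11]
q=1: r=8, s=-5, t=7   [109*(-5) + 79*(7) = 8]
q=1: r=3, s=8, t=-11   [109*(8) + 79*(-11) = 3]
q=2: r=2, s=-21, t=29   [109*(-21) + 79*(29) = 2]
q=1: r=1, s=29, t=-40   [109*(29) + 79*(-40) = 1]
q=2: r=0, s=-79, t=109   [109*(-79) + 79*(109) = 0]
GCD = 1; from the row with r=1: x=29, y=-40
Check: 109*(29) + 79*(-40) = 3161 - 3160 = 1

GCD = 1, x = 29, y = -40


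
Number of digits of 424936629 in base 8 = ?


424936629 in base 8 = 3125002265
Number of digits = 10

10 digits (base 8)


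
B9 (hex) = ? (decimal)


B9 (base 16) = 185 (decimal)
185 (decimal) = 185 (base 10)


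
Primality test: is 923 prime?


923 / 13 = 71 (exact division)
923 is NOT prime.

No, 923 is not prime


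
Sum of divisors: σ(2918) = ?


Divisors of 2918: 1, 2, 1459, 2918
Sum = 1 + 2 + 1459 + 2918 = 4380

σ(2918) = 4380


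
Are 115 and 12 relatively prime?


Euclidean algorithm:
115 = 9 * 12 + 7
12 = 1 * 7 + 5
7 = 1 * 5 + 2
5 = 2 * 2 + 1
2 = 2 * 1 + 0
GCD(115, 12) = 1

Yes, coprime (GCD = 1)


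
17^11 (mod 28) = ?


17^1 mod 28 = 17
17^2 mod 28 = 9
17^3 mod 28 = 13
17^4 mod 28 = 25
17^5 mod 28 = 5
17^6 mod 28 = 1
17^7 mod 28 = 17
17^8 mod 28 = 9
17^9 mod 28 = 13
17^10 mod 28 = 25
17^11 mod 28 = 5


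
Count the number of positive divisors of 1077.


1077 = 3^1 × 359^1
d(1077) = (1+1) × (1+1) = 4

4 divisors


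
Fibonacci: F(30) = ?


Sequence: 1, 1, 2, 3, 5, 8, 13, 21, 34, 55, 89, 144, 233, 377, 610, 987, 1597, 2584, 4181, 6765, 10946, 17711, 28657, 46368, 75025, 121393, 196418, 317811, 514229, 832040
F(30) = 832040


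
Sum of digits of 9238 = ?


9 + 2 + 3 + 8 = 22


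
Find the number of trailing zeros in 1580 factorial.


floor(1580/5) = 316
floor(1580/25) = 63
floor(1580/125) = 12
floor(1580/625) = 2
Total = 393

393 trailing zeros


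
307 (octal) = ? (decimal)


307 (base 8) = 199 (decimal)
199 (decimal) = 199 (base 10)


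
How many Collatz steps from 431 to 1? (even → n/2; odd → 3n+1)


431 → 1294 → 647 → 1942 → 971 → 2914 → 1457 → 4372 → 2186 → 1093 → 3280 → 1640 → 820 → 410 → 205 → 616 → 308 → 154 → 77 → 232 → 116 → 58 → 29 → 88 → 44 → 22 → 11 → 34 → 17 → 52 → 26 → 13 → 40 → 20 → 10 → 5 → 16 → 8 → 4 → 2 → 1
Total steps = 40

40 steps


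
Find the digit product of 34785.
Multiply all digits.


3 × 4 × 7 × 8 × 5 = 3360


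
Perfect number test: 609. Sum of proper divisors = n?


Proper divisors of 609: 1, 3, 7, 21, 29, 87, 203
Sum = 1 + 3 + 7 + 21 + 29 + 87 + 203 = 351

No, 609 is not perfect (351 ≠ 609)


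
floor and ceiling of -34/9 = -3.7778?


-34/9 = -3.7778
floor = -4
ceil = -3

floor = -4, ceil = -3


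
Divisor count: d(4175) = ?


4175 = 5^2 × 167^1
d(4175) = (2+1) × (1+1) = 6

6 divisors


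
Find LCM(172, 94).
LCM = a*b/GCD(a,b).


GCD(172, 94) = 2
LCM = 172*94/2 = 16168/2 = 8084

LCM = 8084


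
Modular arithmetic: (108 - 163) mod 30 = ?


108 - 163 = -55
-55 mod 30 = 5


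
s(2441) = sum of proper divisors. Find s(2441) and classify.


Proper divisors: 1
Sum = 1 = 1
1 < 2441 → deficient

s(2441) = 1 (deficient)


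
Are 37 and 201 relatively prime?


Euclidean algorithm:
201 = 5 * 37 + 16
37 = 2 * 16 + 5
16 = 3 * 5 + 1
5 = 5 * 1 + 0
GCD(37, 201) = 1

Yes, coprime (GCD = 1)


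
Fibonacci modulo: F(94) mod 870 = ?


F(k) mod 870 for k=1..94:
1, 1, 2, 3, 5, 8, 13, 21, 34, 55, 89, 144, 233, 377, 610, 117, 727, 844, 701, 675, 506, 311, 817, 258, 205, 463, 668, 261, 59, 320, 379, 699, 208, 37, 245, 282, 527, 809, 466, 405, 1, 406, 407, 813, 350, 293, 643, 66, 709, 775, 614, 519, 263, 782, 175, 87, 262, 349, 611, 90, 701, 791, 622, 543, 295, 838, 263, 231, 494, 725, 349, 204, 553, 757, 440, 327, 767, 224, 121, 345, 466, 811, 407, 348, 755, 233, 118, 351, 469, 820, 419, 369, 788, 287
F(94) mod 870 = 287


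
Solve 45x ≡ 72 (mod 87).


GCD(45, 87) = 3 divides 72
Divide: 15x ≡ 24 (mod 29)
x ≡ 19 (mod 29)


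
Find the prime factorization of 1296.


1296 / 2 = 648
648 / 2 = 324
324 / 2 = 162
162 / 2 = 81
81 / 3 = 27
27 / 3 = 9
9 / 3 = 3
3 / 3 = 1
1296 = 2^4 × 3^4


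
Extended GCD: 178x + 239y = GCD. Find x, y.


Tabular extended Euclidean (each row: r = 178*s + 239*t):
r=178, s=1, t=0
r=239, s=0, t=1
q=0: r=178, s=1, t=0   [178*(1) + 239*(0) = 178]
q=1: r=61, s=-1, t=1   [178*(-1) + 239*(1) = 61]
q=2: r=56, s=3, t=-2   [178*(3) + 239*(-2) = 56]
q=1: r=5, s=-4, t=3   [178*(-4) + 239*(3) = 5]
q=11: r=1, s=47, t=-35   [178*(47) + 239*(-35) = 1]
q=5: r=0, s=-239, t=178   [178*(-239) + 239*(178) = 0]
GCD = 1; from the row with r=1: x=47, y=-35
Check: 178*(47) + 239*(-35) = 8366 - 8365 = 1

GCD = 1, x = 47, y = -35


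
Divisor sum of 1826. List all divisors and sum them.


Divisors of 1826: 1, 2, 11, 22, 83, 166, 913, 1826
Sum = 1 + 2 + 11 + 22 + 83 + 166 + 913 + 1826 = 3024

σ(1826) = 3024


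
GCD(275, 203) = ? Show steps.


275 = 1 * 203 + 72
203 = 2 * 72 + 59
72 = 1 * 59 + 13
59 = 4 * 13 + 7
13 = 1 * 7 + 6
7 = 1 * 6 + 1
6 = 6 * 1 + 0
GCD = 1


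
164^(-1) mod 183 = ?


Use the extended Euclidean algorithm on (183, 164); each row r = 183*s + 164*t:
r=183, s=1, t=0
r=164, s=0, t=1
q=1: r=19, s=1, t=-1   [183*(1) + 164*(-1) = 19]
q=8: r=12, s=-8, t=9   [183*(-8) + 164*(9) = 12]
q=1: r=7, s=9, t=-10   [183*(9) + 164*(-10) = 7]
q=1: r=5, s=-17, t=19   [183*(-17) + 164*(19) = 5]
q=1: r=2, s=26, t=-29   [183*(26) + 164*(-29) = 2]
q=2: r=1, s=-69, t=77   [183*(-69) + 164*(77) = 1]
q=2: r=0, s=164, t=-183   [183*(164) + 164*(-183) = 0]
GCD = 1 with t = 77, so 164*(77) ≡ 1 (mod 183)
Inverse = 77 mod 183 = 77
Check: 164 * 77 = 12628 ≡ 1 (mod 183)

164^(-1) ≡ 77 (mod 183)


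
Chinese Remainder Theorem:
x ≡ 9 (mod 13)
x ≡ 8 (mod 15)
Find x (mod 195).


M = 13*15 = 195
M1 = M/13 = 15, M2 = M/15 = 13
M1^(-1) mod 13 = 7, M2^(-1) mod 15 = 7
x = 9*15*7 + 8*13*7 = 1673
1673 mod 195 = 113
Check: 113 mod 13 = 9 ✓, 113 mod 15 = 8 ✓

x ≡ 113 (mod 195)


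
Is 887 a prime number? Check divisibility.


Check divisors up to sqrt(887) = 29.7825
No divisors found.
887 is prime.

Yes, 887 is prime


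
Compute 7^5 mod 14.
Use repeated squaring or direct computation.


7^1 mod 14 = 7
7^2 mod 14 = 7
7^3 mod 14 = 7
7^4 mod 14 = 7
7^5 mod 14 = 7


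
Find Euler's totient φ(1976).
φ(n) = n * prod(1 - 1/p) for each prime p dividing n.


1976 = 2^3 × 13 × 19
Prime factors: 2, 13, 19
φ(1976) = 1976 × (1-1/2) × (1-1/13) × (1-1/19)
= 1976 × 1/2 × 12/13 × 18/19 = 864

φ(1976) = 864


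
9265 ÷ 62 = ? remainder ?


9265 = 62 * 149 + 27
Check: 9238 + 27 = 9265

q = 149, r = 27


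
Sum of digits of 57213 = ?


5 + 7 + 2 + 1 + 3 = 18


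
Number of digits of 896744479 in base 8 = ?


896744479 in base 8 = 6534636037
Number of digits = 10

10 digits (base 8)


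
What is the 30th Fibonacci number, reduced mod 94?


F(k) mod 94 for k=1..30:
1, 1, 2, 3, 5, 8, 13, 21, 34, 55, 89, 50, 45, 1, 46, 47, 93, 46, 45, 91, 42, 39, 81, 26, 13, 39, 52, 91, 49, 46
F(30) mod 94 = 46


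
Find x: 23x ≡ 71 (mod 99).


GCD(23, 99) = 1, unique solution
a^(-1) mod 99 = 56
x = 56 * 71 mod 99 = 16

x ≡ 16 (mod 99)


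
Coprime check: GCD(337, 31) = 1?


Euclidean algorithm:
337 = 10 * 31 + 27
31 = 1 * 27 + 4
27 = 6 * 4 + 3
4 = 1 * 3 + 1
3 = 3 * 1 + 0
GCD(337, 31) = 1

Yes, coprime (GCD = 1)


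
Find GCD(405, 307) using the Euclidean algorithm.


405 = 1 * 307 + 98
307 = 3 * 98 + 13
98 = 7 * 13 + 7
13 = 1 * 7 + 6
7 = 1 * 6 + 1
6 = 6 * 1 + 0
GCD = 1


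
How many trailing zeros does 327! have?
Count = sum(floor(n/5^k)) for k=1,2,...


floor(327/5) = 65
floor(327/25) = 13
floor(327/125) = 2
Total = 80

80 trailing zeros


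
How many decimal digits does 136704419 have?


136704419 has 9 digits in base 10
floor(log10(136704419)) + 1 = floor(8.1358) + 1 = 9

9 digits (base 10)


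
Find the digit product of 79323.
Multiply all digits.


7 × 9 × 3 × 2 × 3 = 1134


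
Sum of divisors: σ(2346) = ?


Divisors of 2346: 1, 2, 3, 6, 17, 23, 34, 46, 51, 69, 102, 138, 391, 782, 1173, 2346
Sum = 1 + 2 + 3 + 6 + 17 + 23 + 34 + 46 + 51 + 69 + 102 + 138 + 391 + 782 + 1173 + 2346 = 5184

σ(2346) = 5184


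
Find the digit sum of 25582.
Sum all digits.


2 + 5 + 5 + 8 + 2 = 22


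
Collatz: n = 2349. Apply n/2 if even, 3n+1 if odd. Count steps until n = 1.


2349 → 7048 → 3524 → 1762 → 881 → 2644 → 1322 → 661 → 1984 → 992 → 496 → 248 → 124 → 62 → 31 → 94 → 47 → 142 → 71 → 214 → 107 → 322 → 161 → 484 → 242 → 121 → 364 → 182 → 91 → 274 → 137 → 412 → 206 → 103 → 310 → 155 → 466 → 233 → 700 → 350 → 175 → 526 → 263 → 790 → 395 → 1186 → 593 → 1780 → 890 → 445 → 1336 → 668 → 334 → 167 → 502 → 251 → 754 → 377 → 1132 → 566 → 283 → 850 → 425 → 1276 → 638 → 319 → 958 → 479 → 1438 → 719 → 2158 → 1079 → 3238 → 1619 → 4858 → 2429 → 7288 → 3644 → 1822 → 911 → 2734 → 1367 → 4102 → 2051 → 6154 → 3077 → 9232 → 4616 → 2308 → 1154 → 577 → 1732 → 866 → 433 → 1300 → 650 → 325 → 976 → 488 → 244 → 122 → 61 → 184 → 92 → 46 → 23 → 70 → 35 → 106 → 53 → 160 → 80 → 40 → 20 → 10 → 5 → 16 → 8 → 4 → 2 → 1
Total steps = 120

120 steps


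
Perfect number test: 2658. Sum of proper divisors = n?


Proper divisors of 2658: 1, 2, 3, 6, 443, 886, 1329
Sum = 1 + 2 + 3 + 6 + 443 + 886 + 1329 = 2670

No, 2658 is not perfect (2670 ≠ 2658)


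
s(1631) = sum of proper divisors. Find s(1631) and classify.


Proper divisors: 1, 7, 233
Sum = 1 + 7 + 233 = 241
241 < 1631 → deficient

s(1631) = 241 (deficient)


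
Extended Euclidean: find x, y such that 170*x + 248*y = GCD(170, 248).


Tabular extended Euclidean (each row: r = 170*s + 248*t):
r=170, s=1, t=0
r=248, s=0, t=1
q=0: r=170, s=1, t=0   [170*(1) + 248*(0) = 170]
q=1: r=78, s=-1, t=1   [170*(-1) + 248*(1) = 78]
q=2: r=14, s=3, t=-2   [170*(3) + 248*(-2) = 14]
q=5: r=8, s=-16, t=11   [170*(-16) + 248*(11) = 8]
q=1: r=6, s=19, t=-13   [170*(19) + 248*(-13) = 6]
q=1: r=2, s=-35, t=24   [170*(-35) + 248*(24) = 2]
q=3: r=0, s=124, t=-85   [170*(124) + 248*(-85) = 0]
GCD = 2; from the row with r=2: x=-35, y=24
Check: 170*(-35) + 248*(24) = -5950 + 5952 = 2

GCD = 2, x = -35, y = 24


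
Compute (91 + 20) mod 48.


91 + 20 = 111
111 mod 48 = 15


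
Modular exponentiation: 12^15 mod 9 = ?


12^1 mod 9 = 3
12^2 mod 9 = 0
12^3 mod 9 = 0
12^4 mod 9 = 0
12^5 mod 9 = 0
12^6 mod 9 = 0
12^7 mod 9 = 0
12^8 mod 9 = 0
12^9 mod 9 = 0
12^10 mod 9 = 0
12^11 mod 9 = 0
12^12 mod 9 = 0
12^13 mod 9 = 0
12^14 mod 9 = 0
12^15 mod 9 = 0


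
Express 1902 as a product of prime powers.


1902 / 2 = 951
951 / 3 = 317
317 / 317 = 1
1902 = 2 × 3 × 317


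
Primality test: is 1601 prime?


Check divisors up to sqrt(1601) = 40.0125
No divisors found.
1601 is prime.

Yes, 1601 is prime


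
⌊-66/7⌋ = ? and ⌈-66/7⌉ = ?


-66/7 = -9.4286
floor = -10
ceil = -9

floor = -10, ceil = -9


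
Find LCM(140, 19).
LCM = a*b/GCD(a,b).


GCD(140, 19) = 1
LCM = 140*19/1 = 2660/1 = 2660

LCM = 2660


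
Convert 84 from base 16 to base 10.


84 (base 16) = 132 (decimal)
132 (decimal) = 132 (base 10)


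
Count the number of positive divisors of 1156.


1156 = 2^2 × 17^2
d(1156) = (2+1) × (2+1) = 9

9 divisors


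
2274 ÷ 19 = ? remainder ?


2274 = 19 * 119 + 13
Check: 2261 + 13 = 2274

q = 119, r = 13


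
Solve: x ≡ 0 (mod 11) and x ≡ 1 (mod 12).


M = 11*12 = 132
M1 = M/11 = 12, M2 = M/12 = 11
M1^(-1) mod 11 = 1, M2^(-1) mod 12 = 11
x = 0*12*1 + 1*11*11 = 121
121 mod 132 = 121
Check: 121 mod 11 = 0 ✓, 121 mod 12 = 1 ✓

x ≡ 121 (mod 132)


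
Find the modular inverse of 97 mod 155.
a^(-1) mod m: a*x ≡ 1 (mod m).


Use the extended Euclidean algorithm on (155, 97); each row r = 155*s + 97*t:
r=155, s=1, t=0
r=97, s=0, t=1
q=1: r=58, s=1, t=-1   [155*(1) + 97*(-1) = 58]
q=1: r=39, s=-1, t=2   [155*(-1) + 97*(2) = 39]
q=1: r=19, s=2, t=-3   [155*(2) + 97*(-3) = 19]
q=2: r=1, s=-5, t=8   [155*(-5) + 97*(8) = 1]
q=19: r=0, s=97, t=-155   [155*(97) + 97*(-155) = 0]
GCD = 1 with t = 8, so 97*(8) ≡ 1 (mod 155)
Inverse = 8 mod 155 = 8
Check: 97 * 8 = 776 ≡ 1 (mod 155)

97^(-1) ≡ 8 (mod 155)


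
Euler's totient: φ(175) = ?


175 = 5^2 × 7
Prime factors: 5, 7
φ(175) = 175 × (1-1/5) × (1-1/7)
= 175 × 4/5 × 6/7 = 120

φ(175) = 120


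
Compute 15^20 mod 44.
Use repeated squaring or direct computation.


15^1 mod 44 = 15
15^2 mod 44 = 5
15^3 mod 44 = 31
15^4 mod 44 = 25
15^5 mod 44 = 23
15^6 mod 44 = 37
15^7 mod 44 = 27
15^8 mod 44 = 9
15^9 mod 44 = 3
15^10 mod 44 = 1
15^11 mod 44 = 15
15^12 mod 44 = 5
15^13 mod 44 = 31
15^14 mod 44 = 25
15^15 mod 44 = 23
15^16 mod 44 = 37
15^17 mod 44 = 27
15^18 mod 44 = 9
15^19 mod 44 = 3
15^20 mod 44 = 1


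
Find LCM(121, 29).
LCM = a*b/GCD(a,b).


GCD(121, 29) = 1
LCM = 121*29/1 = 3509/1 = 3509

LCM = 3509


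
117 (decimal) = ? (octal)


117 (base 10) = 117 (decimal)
117 (decimal) = 165 (base 8)


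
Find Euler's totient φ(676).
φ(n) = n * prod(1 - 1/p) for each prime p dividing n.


676 = 2^2 × 13^2
Prime factors: 2, 13
φ(676) = 676 × (1-1/2) × (1-1/13)
= 676 × 1/2 × 12/13 = 312

φ(676) = 312


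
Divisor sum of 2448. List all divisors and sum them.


Divisors of 2448: 1, 2, 3, 4, 6, 8, 9, 12, 16, 17, 18, 24, 34, 36, 48, 51, 68, 72, 102, 136, 144, 153, 204, 272, 306, 408, 612, 816, 1224, 2448
Sum = 1 + 2 + 3 + 4 + 6 + 8 + 9 + 12 + 16 + 17 + 18 + 24 + 34 + 36 + 48 + 51 + 68 + 72 + 102 + 136 + 144 + 153 + 204 + 272 + 306 + 408 + 612 + 816 + 1224 + 2448 = 7254

σ(2448) = 7254


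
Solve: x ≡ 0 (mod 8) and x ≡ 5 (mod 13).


M = 8*13 = 104
M1 = M/8 = 13, M2 = M/13 = 8
M1^(-1) mod 8 = 5, M2^(-1) mod 13 = 5
x = 0*13*5 + 5*8*5 = 200
200 mod 104 = 96
Check: 96 mod 8 = 0 ✓, 96 mod 13 = 5 ✓

x ≡ 96 (mod 104)


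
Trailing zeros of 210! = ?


floor(210/5) = 42
floor(210/25) = 8
floor(210/125) = 1
Total = 51

51 trailing zeros


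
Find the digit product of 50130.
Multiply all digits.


5 × 0 × 1 × 3 × 0 = 0


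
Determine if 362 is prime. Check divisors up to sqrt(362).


362 / 2 = 181 (exact division)
362 is NOT prime.

No, 362 is not prime


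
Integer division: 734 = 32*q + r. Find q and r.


734 = 32 * 22 + 30
Check: 704 + 30 = 734

q = 22, r = 30


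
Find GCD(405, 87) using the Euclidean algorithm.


405 = 4 * 87 + 57
87 = 1 * 57 + 30
57 = 1 * 30 + 27
30 = 1 * 27 + 3
27 = 9 * 3 + 0
GCD = 3


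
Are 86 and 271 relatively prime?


Euclidean algorithm:
271 = 3 * 86 + 13
86 = 6 * 13 + 8
13 = 1 * 8 + 5
8 = 1 * 5 + 3
5 = 1 * 3 + 2
3 = 1 * 2 + 1
2 = 2 * 1 + 0
GCD(86, 271) = 1

Yes, coprime (GCD = 1)


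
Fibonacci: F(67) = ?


Sequence: 1, 1, 2, 3, 5, 8, 13, 21, 34, 55, 89, 144, 233, 377, 610, 987, 1597, 2584, 4181, 6765, 10946, 17711, 28657, 46368, 75025, 121393, 196418, 317811, 514229, 832040, 1346269, 2178309, 3524578, 5702887, 9227465, 14930352, 24157817, 39088169, 63245986, 102334155, 165580141, 267914296, 433494437, 701408733, 1134903170, 1836311903, 2971215073, 4807526976, 7778742049, 12586269025, 20365011074, 32951280099, 53316291173, 86267571272, 139583862445, 225851433717, 365435296162, 591286729879, 956722026041, 1548008755920, 2504730781961, 4052739537881, 6557470319842, 10610209857723, 17167680177565, 27777890035288, 44945570212853
F(67) = 44945570212853


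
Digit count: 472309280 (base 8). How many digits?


472309280 in base 8 = 3411557040
Number of digits = 10

10 digits (base 8)


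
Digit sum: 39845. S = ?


3 + 9 + 8 + 4 + 5 = 29


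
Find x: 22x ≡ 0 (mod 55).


GCD(22, 55) = 11 divides 0
Divide: 2x ≡ 0 (mod 5)
x ≡ 0 (mod 5)


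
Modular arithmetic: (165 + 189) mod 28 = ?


165 + 189 = 354
354 mod 28 = 18


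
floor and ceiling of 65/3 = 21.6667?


65/3 = 21.6667
floor = 21
ceil = 22

floor = 21, ceil = 22


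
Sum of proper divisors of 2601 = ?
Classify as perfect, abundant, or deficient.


Proper divisors: 1, 3, 9, 17, 51, 153, 289, 867
Sum = 1 + 3 + 9 + 17 + 51 + 153 + 289 + 867 = 1390
1390 < 2601 → deficient

s(2601) = 1390 (deficient)


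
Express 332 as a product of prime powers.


332 / 2 = 166
166 / 2 = 83
83 / 83 = 1
332 = 2^2 × 83


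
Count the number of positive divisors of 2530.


2530 = 2^1 × 5^1 × 11^1 × 23^1
d(2530) = (1+1) × (1+1) × (1+1) × (1+1) = 16

16 divisors


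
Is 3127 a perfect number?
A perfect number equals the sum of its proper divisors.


Proper divisors of 3127: 1, 53, 59
Sum = 1 + 53 + 59 = 113

No, 3127 is not perfect (113 ≠ 3127)


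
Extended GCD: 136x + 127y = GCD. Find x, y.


Tabular extended Euclidean (each row: r = 136*s + 127*t):
r=136, s=1, t=0
r=127, s=0, t=1
q=1: r=9, s=1, t=-1   [136*(1) + 127*(-1) = 9]
q=14: r=1, s=-14, t=15   [136*(-14) + 127*(15) = 1]
q=9: r=0, s=127, t=-136   [136*(127) + 127*(-136) = 0]
GCD = 1; from the row with r=1: x=-14, y=15
Check: 136*(-14) + 127*(15) = -1904 + 1905 = 1

GCD = 1, x = -14, y = 15


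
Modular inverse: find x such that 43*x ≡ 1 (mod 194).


Use the extended Euclidean algorithm on (194, 43); each row r = 194*s + 43*t:
r=194, s=1, t=0
r=43, s=0, t=1
q=4: r=22, s=1, t=-4   [194*(1) + 43*(-4) = 22]
q=1: r=21, s=-1, t=5   [194*(-1) + 43*(5) = 21]
q=1: r=1, s=2, t=-9   [194*(2) + 43*(-9) = 1]
q=21: r=0, s=-43, t=194   [194*(-43) + 43*(194) = 0]
GCD = 1 with t = -9, so 43*(-9) ≡ 1 (mod 194)
Inverse = -9 mod 194 = 185
Check: 43 * 185 = 7955 ≡ 1 (mod 194)

43^(-1) ≡ 185 (mod 194)


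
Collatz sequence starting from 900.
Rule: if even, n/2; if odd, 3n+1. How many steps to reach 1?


900 → 450 → 225 → 676 → 338 → 169 → 508 → 254 → 127 → 382 → 191 → 574 → 287 → 862 → 431 → 1294 → 647 → 1942 → 971 → 2914 → 1457 → 4372 → 2186 → 1093 → 3280 → 1640 → 820 → 410 → 205 → 616 → 308 → 154 → 77 → 232 → 116 → 58 → 29 → 88 → 44 → 22 → 11 → 34 → 17 → 52 → 26 → 13 → 40 → 20 → 10 → 5 → 16 → 8 → 4 → 2 → 1
Total steps = 54

54 steps


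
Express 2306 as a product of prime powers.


2306 / 2 = 1153
1153 / 1153 = 1
2306 = 2 × 1153


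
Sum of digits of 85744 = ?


8 + 5 + 7 + 4 + 4 = 28


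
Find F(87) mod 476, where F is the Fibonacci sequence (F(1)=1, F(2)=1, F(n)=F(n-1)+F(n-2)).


F(k) mod 476 for k=1..87:
1, 1, 2, 3, 5, 8, 13, 21, 34, 55, 89, 144, 233, 377, 134, 35, 169, 204, 373, 101, 474, 99, 97, 196, 293, 13, 306, 319, 149, 468, 141, 133, 274, 407, 205, 136, 341, 1, 342, 343, 209, 76, 285, 361, 170, 55, 225, 280, 29, 309, 338, 171, 33, 204, 237, 441, 202, 167, 369, 60, 429, 13, 442, 455, 421, 400, 345, 269, 138, 407, 69, 0, 69, 69, 138, 207, 345, 76, 421, 21, 442, 463, 429, 416, 369, 309, 202
F(87) mod 476 = 202


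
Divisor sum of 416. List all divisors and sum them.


Divisors of 416: 1, 2, 4, 8, 13, 16, 26, 32, 52, 104, 208, 416
Sum = 1 + 2 + 4 + 8 + 13 + 16 + 26 + 32 + 52 + 104 + 208 + 416 = 882

σ(416) = 882


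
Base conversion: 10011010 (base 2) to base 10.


10011010 (base 2) = 154 (decimal)
154 (decimal) = 154 (base 10)


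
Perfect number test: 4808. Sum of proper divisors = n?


Proper divisors of 4808: 1, 2, 4, 8, 601, 1202, 2404
Sum = 1 + 2 + 4 + 8 + 601 + 1202 + 2404 = 4222

No, 4808 is not perfect (4222 ≠ 4808)


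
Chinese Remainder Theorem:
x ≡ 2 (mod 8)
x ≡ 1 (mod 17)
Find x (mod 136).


M = 8*17 = 136
M1 = M/8 = 17, M2 = M/17 = 8
M1^(-1) mod 8 = 1, M2^(-1) mod 17 = 15
x = 2*17*1 + 1*8*15 = 154
154 mod 136 = 18
Check: 18 mod 8 = 2 ✓, 18 mod 17 = 1 ✓

x ≡ 18 (mod 136)


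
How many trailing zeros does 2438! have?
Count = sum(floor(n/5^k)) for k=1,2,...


floor(2438/5) = 487
floor(2438/25) = 97
floor(2438/125) = 19
floor(2438/625) = 3
Total = 606

606 trailing zeros


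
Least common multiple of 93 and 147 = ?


GCD(93, 147) = 3
LCM = 93*147/3 = 13671/3 = 4557

LCM = 4557


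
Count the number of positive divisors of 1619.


1619 = 1619^1
d(1619) = (1+1) = 2

2 divisors


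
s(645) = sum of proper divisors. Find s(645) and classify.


Proper divisors: 1, 3, 5, 15, 43, 129, 215
Sum = 1 + 3 + 5 + 15 + 43 + 129 + 215 = 411
411 < 645 → deficient

s(645) = 411 (deficient)


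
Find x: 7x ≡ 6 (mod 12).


GCD(7, 12) = 1, unique solution
a^(-1) mod 12 = 7
x = 7 * 6 mod 12 = 6

x ≡ 6 (mod 12)


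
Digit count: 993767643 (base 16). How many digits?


993767643 in base 16 = 3B3BB0DB
Number of digits = 8

8 digits (base 16)


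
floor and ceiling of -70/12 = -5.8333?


-70/12 = -5.8333
floor = -6
ceil = -5

floor = -6, ceil = -5


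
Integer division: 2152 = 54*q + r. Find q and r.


2152 = 54 * 39 + 46
Check: 2106 + 46 = 2152

q = 39, r = 46


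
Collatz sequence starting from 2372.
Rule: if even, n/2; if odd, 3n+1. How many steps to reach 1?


2372 → 1186 → 593 → 1780 → 890 → 445 → 1336 → 668 → 334 → 167 → 502 → 251 → 754 → 377 → 1132 → 566 → 283 → 850 → 425 → 1276 → 638 → 319 → 958 → 479 → 1438 → 719 → 2158 → 1079 → 3238 → 1619 → 4858 → 2429 → 7288 → 3644 → 1822 → 911 → 2734 → 1367 → 4102 → 2051 → 6154 → 3077 → 9232 → 4616 → 2308 → 1154 → 577 → 1732 → 866 → 433 → 1300 → 650 → 325 → 976 → 488 → 244 → 122 → 61 → 184 → 92 → 46 → 23 → 70 → 35 → 106 → 53 → 160 → 80 → 40 → 20 → 10 → 5 → 16 → 8 → 4 → 2 → 1
Total steps = 76

76 steps


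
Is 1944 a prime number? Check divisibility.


1944 / 2 = 972 (exact division)
1944 is NOT prime.

No, 1944 is not prime


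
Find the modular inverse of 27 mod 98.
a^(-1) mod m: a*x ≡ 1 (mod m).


Use the extended Euclidean algorithm on (98, 27); each row r = 98*s + 27*t:
r=98, s=1, t=0
r=27, s=0, t=1
q=3: r=17, s=1, t=-3   [98*(1) + 27*(-3) = 17]
q=1: r=10, s=-1, t=4   [98*(-1) + 27*(4) = 10]
q=1: r=7, s=2, t=-7   [98*(2) + 27*(-7) = 7]
q=1: r=3, s=-3, t=11   [98*(-3) + 27*(11) = 3]
q=2: r=1, s=8, t=-29   [98*(8) + 27*(-29) = 1]
q=3: r=0, s=-27, t=98   [98*(-27) + 27*(98) = 0]
GCD = 1 with t = -29, so 27*(-29) ≡ 1 (mod 98)
Inverse = -29 mod 98 = 69
Check: 27 * 69 = 1863 ≡ 1 (mod 98)

27^(-1) ≡ 69 (mod 98)


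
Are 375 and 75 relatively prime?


Euclidean algorithm:
375 = 5 * 75 + 0
GCD(375, 75) = 75

No, not coprime (GCD = 75)


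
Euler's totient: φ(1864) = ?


1864 = 2^3 × 233
Prime factors: 2, 233
φ(1864) = 1864 × (1-1/2) × (1-1/233)
= 1864 × 1/2 × 232/233 = 928

φ(1864) = 928


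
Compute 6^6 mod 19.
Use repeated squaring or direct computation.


6^1 mod 19 = 6
6^2 mod 19 = 17
6^3 mod 19 = 7
6^4 mod 19 = 4
6^5 mod 19 = 5
6^6 mod 19 = 11


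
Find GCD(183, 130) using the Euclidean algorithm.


183 = 1 * 130 + 53
130 = 2 * 53 + 24
53 = 2 * 24 + 5
24 = 4 * 5 + 4
5 = 1 * 4 + 1
4 = 4 * 1 + 0
GCD = 1


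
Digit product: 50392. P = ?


5 × 0 × 3 × 9 × 2 = 0


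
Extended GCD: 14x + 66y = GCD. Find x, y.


Tabular extended Euclidean (each row: r = 14*s + 66*t):
r=14, s=1, t=0
r=66, s=0, t=1
q=0: r=14, s=1, t=0   [14*(1) + 66*(0) = 14]
q=4: r=10, s=-4, t=1   [14*(-4) + 66*(1) = 10]
q=1: r=4, s=5, t=-1   [14*(5) + 66*(-1) = 4]
q=2: r=2, s=-14, t=3   [14*(-14) + 66*(3) = 2]
q=2: r=0, s=33, t=-7   [14*(33) + 66*(-7) = 0]
GCD = 2; from the row with r=2: x=-14, y=3
Check: 14*(-14) + 66*(3) = -196 + 198 = 2

GCD = 2, x = -14, y = 3


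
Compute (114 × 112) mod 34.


114 × 112 = 12768
12768 mod 34 = 18


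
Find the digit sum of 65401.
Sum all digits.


6 + 5 + 4 + 0 + 1 = 16


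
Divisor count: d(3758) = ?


3758 = 2^1 × 1879^1
d(3758) = (1+1) × (1+1) = 4

4 divisors


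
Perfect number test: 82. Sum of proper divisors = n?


Proper divisors of 82: 1, 2, 41
Sum = 1 + 2 + 41 = 44

No, 82 is not perfect (44 ≠ 82)


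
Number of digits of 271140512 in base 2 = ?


271140512 in base 2 = 10000001010010100011010100000
Number of digits = 29

29 digits (base 2)


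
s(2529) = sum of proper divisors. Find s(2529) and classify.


Proper divisors: 1, 3, 9, 281, 843
Sum = 1 + 3 + 9 + 281 + 843 = 1137
1137 < 2529 → deficient

s(2529) = 1137 (deficient)


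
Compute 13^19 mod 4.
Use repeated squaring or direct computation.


13^1 mod 4 = 1
13^2 mod 4 = 1
13^3 mod 4 = 1
13^4 mod 4 = 1
13^5 mod 4 = 1
13^6 mod 4 = 1
13^7 mod 4 = 1
13^8 mod 4 = 1
13^9 mod 4 = 1
13^10 mod 4 = 1
13^11 mod 4 = 1
13^12 mod 4 = 1
13^13 mod 4 = 1
13^14 mod 4 = 1
13^15 mod 4 = 1
13^16 mod 4 = 1
13^17 mod 4 = 1
13^18 mod 4 = 1
13^19 mod 4 = 1


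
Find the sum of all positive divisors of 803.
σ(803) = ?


Divisors of 803: 1, 11, 73, 803
Sum = 1 + 11 + 73 + 803 = 888

σ(803) = 888


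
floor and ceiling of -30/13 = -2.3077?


-30/13 = -2.3077
floor = -3
ceil = -2

floor = -3, ceil = -2


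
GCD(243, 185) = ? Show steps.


243 = 1 * 185 + 58
185 = 3 * 58 + 11
58 = 5 * 11 + 3
11 = 3 * 3 + 2
3 = 1 * 2 + 1
2 = 2 * 1 + 0
GCD = 1


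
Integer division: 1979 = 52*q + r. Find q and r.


1979 = 52 * 38 + 3
Check: 1976 + 3 = 1979

q = 38, r = 3


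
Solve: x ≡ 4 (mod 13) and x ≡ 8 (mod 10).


M = 13*10 = 130
M1 = M/13 = 10, M2 = M/10 = 13
M1^(-1) mod 13 = 4, M2^(-1) mod 10 = 7
x = 4*10*4 + 8*13*7 = 888
888 mod 130 = 108
Check: 108 mod 13 = 4 ✓, 108 mod 10 = 8 ✓

x ≡ 108 (mod 130)


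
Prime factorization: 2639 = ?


2639 / 7 = 377
377 / 13 = 29
29 / 29 = 1
2639 = 7 × 13 × 29


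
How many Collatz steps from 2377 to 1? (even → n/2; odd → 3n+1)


2377 → 7132 → 3566 → 1783 → 5350 → 2675 → 8026 → 4013 → 12040 → 6020 → 3010 → 1505 → 4516 → 2258 → 1129 → 3388 → 1694 → 847 → 2542 → 1271 → 3814 → 1907 → 5722 → 2861 → 8584 → 4292 → 2146 → 1073 → 3220 → 1610 → 805 → 2416 → 1208 → 604 → 302 → 151 → 454 → 227 → 682 → 341 → 1024 → 512 → 256 → 128 → 64 → 32 → 16 → 8 → 4 → 2 → 1
Total steps = 50

50 steps


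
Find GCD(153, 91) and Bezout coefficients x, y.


Tabular extended Euclidean (each row: r = 153*s + 91*t):
r=153, s=1, t=0
r=91, s=0, t=1
q=1: r=62, s=1, t=-1   [153*(1) + 91*(-1) = 62]
q=1: r=29, s=-1, t=2   [153*(-1) + 91*(2) = 29]
q=2: r=4, s=3, t=-5   [153*(3) + 91*(-5) = 4]
q=7: r=1, s=-22, t=37   [153*(-22) + 91*(37) = 1]
q=4: r=0, s=91, t=-153   [153*(91) + 91*(-153) = 0]
GCD = 1; from the row with r=1: x=-22, y=37
Check: 153*(-22) + 91*(37) = -3366 + 3367 = 1

GCD = 1, x = -22, y = 37


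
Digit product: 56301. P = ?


5 × 6 × 3 × 0 × 1 = 0


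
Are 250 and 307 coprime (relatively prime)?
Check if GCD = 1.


Euclidean algorithm:
307 = 1 * 250 + 57
250 = 4 * 57 + 22
57 = 2 * 22 + 13
22 = 1 * 13 + 9
13 = 1 * 9 + 4
9 = 2 * 4 + 1
4 = 4 * 1 + 0
GCD(250, 307) = 1

Yes, coprime (GCD = 1)


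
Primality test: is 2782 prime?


2782 / 2 = 1391 (exact division)
2782 is NOT prime.

No, 2782 is not prime


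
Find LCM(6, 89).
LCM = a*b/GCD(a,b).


GCD(6, 89) = 1
LCM = 6*89/1 = 534/1 = 534

LCM = 534


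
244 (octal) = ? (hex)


244 (base 8) = 164 (decimal)
164 (decimal) = A4 (base 16)


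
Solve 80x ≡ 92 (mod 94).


GCD(80, 94) = 2 divides 92
Divide: 40x ≡ 46 (mod 47)
x ≡ 27 (mod 47)


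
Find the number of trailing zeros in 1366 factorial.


floor(1366/5) = 273
floor(1366/25) = 54
floor(1366/125) = 10
floor(1366/625) = 2
Total = 339

339 trailing zeros


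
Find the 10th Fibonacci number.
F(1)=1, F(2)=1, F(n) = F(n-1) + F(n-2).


Sequence: 1, 1, 2, 3, 5, 8, 13, 21, 34, 55
F(10) = 55


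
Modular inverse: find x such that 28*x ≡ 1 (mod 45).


Use the extended Euclidean algorithm on (45, 28); each row r = 45*s + 28*t:
r=45, s=1, t=0
r=28, s=0, t=1
q=1: r=17, s=1, t=-1   [45*(1) + 28*(-1) = 17]
q=1: r=11, s=-1, t=2   [45*(-1) + 28*(2) = 11]
q=1: r=6, s=2, t=-3   [45*(2) + 28*(-3) = 6]
q=1: r=5, s=-3, t=5   [45*(-3) + 28*(5) = 5]
q=1: r=1, s=5, t=-8   [45*(5) + 28*(-8) = 1]
q=5: r=0, s=-28, t=45   [45*(-28) + 28*(45) = 0]
GCD = 1 with t = -8, so 28*(-8) ≡ 1 (mod 45)
Inverse = -8 mod 45 = 37
Check: 28 * 37 = 1036 ≡ 1 (mod 45)

28^(-1) ≡ 37 (mod 45)


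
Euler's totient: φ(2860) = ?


2860 = 2^2 × 5 × 11 × 13
Prime factors: 2, 5, 11, 13
φ(2860) = 2860 × (1-1/2) × (1-1/5) × (1-1/11) × (1-1/13)
= 2860 × 1/2 × 4/5 × 10/11 × 12/13 = 960

φ(2860) = 960


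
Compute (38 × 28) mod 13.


38 × 28 = 1064
1064 mod 13 = 11


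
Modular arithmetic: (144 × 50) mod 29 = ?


144 × 50 = 7200
7200 mod 29 = 8


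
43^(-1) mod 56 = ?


Use the extended Euclidean algorithm on (56, 43); each row r = 56*s + 43*t:
r=56, s=1, t=0
r=43, s=0, t=1
q=1: r=13, s=1, t=-1   [56*(1) + 43*(-1) = 13]
q=3: r=4, s=-3, t=4   [56*(-3) + 43*(4) = 4]
q=3: r=1, s=10, t=-13   [56*(10) + 43*(-13) = 1]
q=4: r=0, s=-43, t=56   [56*(-43) + 43*(56) = 0]
GCD = 1 with t = -13, so 43*(-13) ≡ 1 (mod 56)
Inverse = -13 mod 56 = 43
Check: 43 * 43 = 1849 ≡ 1 (mod 56)

43^(-1) ≡ 43 (mod 56)


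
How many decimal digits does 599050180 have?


599050180 has 9 digits in base 10
floor(log10(599050180)) + 1 = floor(8.7775) + 1 = 9

9 digits (base 10)


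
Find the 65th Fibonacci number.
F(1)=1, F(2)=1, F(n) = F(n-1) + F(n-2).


Sequence: 1, 1, 2, 3, 5, 8, 13, 21, 34, 55, 89, 144, 233, 377, 610, 987, 1597, 2584, 4181, 6765, 10946, 17711, 28657, 46368, 75025, 121393, 196418, 317811, 514229, 832040, 1346269, 2178309, 3524578, 5702887, 9227465, 14930352, 24157817, 39088169, 63245986, 102334155, 165580141, 267914296, 433494437, 701408733, 1134903170, 1836311903, 2971215073, 4807526976, 7778742049, 12586269025, 20365011074, 32951280099, 53316291173, 86267571272, 139583862445, 225851433717, 365435296162, 591286729879, 956722026041, 1548008755920, 2504730781961, 4052739537881, 6557470319842, 10610209857723, 17167680177565
F(65) = 17167680177565


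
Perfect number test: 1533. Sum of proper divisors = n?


Proper divisors of 1533: 1, 3, 7, 21, 73, 219, 511
Sum = 1 + 3 + 7 + 21 + 73 + 219 + 511 = 835

No, 1533 is not perfect (835 ≠ 1533)


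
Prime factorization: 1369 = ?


1369 / 37 = 37
37 / 37 = 1
1369 = 37^2


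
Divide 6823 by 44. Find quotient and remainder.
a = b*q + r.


6823 = 44 * 155 + 3
Check: 6820 + 3 = 6823

q = 155, r = 3


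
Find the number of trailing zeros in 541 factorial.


floor(541/5) = 108
floor(541/25) = 21
floor(541/125) = 4
Total = 133

133 trailing zeros


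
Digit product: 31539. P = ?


3 × 1 × 5 × 3 × 9 = 405


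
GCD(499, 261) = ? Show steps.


499 = 1 * 261 + 238
261 = 1 * 238 + 23
238 = 10 * 23 + 8
23 = 2 * 8 + 7
8 = 1 * 7 + 1
7 = 7 * 1 + 0
GCD = 1


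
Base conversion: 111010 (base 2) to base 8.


111010 (base 2) = 58 (decimal)
58 (decimal) = 72 (base 8)


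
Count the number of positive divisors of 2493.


2493 = 3^2 × 277^1
d(2493) = (2+1) × (1+1) = 6

6 divisors


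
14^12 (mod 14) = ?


14^1 mod 14 = 0
14^2 mod 14 = 0
14^3 mod 14 = 0
14^4 mod 14 = 0
14^5 mod 14 = 0
14^6 mod 14 = 0
14^7 mod 14 = 0
14^8 mod 14 = 0
14^9 mod 14 = 0
14^10 mod 14 = 0
14^11 mod 14 = 0
14^12 mod 14 = 0


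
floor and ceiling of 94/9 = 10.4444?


94/9 = 10.4444
floor = 10
ceil = 11

floor = 10, ceil = 11


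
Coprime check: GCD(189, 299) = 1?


Euclidean algorithm:
299 = 1 * 189 + 110
189 = 1 * 110 + 79
110 = 1 * 79 + 31
79 = 2 * 31 + 17
31 = 1 * 17 + 14
17 = 1 * 14 + 3
14 = 4 * 3 + 2
3 = 1 * 2 + 1
2 = 2 * 1 + 0
GCD(189, 299) = 1

Yes, coprime (GCD = 1)


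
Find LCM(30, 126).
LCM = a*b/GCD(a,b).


GCD(30, 126) = 6
LCM = 30*126/6 = 3780/6 = 630

LCM = 630


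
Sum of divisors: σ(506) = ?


Divisors of 506: 1, 2, 11, 22, 23, 46, 253, 506
Sum = 1 + 2 + 11 + 22 + 23 + 46 + 253 + 506 = 864

σ(506) = 864


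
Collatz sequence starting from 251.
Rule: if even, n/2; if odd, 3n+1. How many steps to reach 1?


251 → 754 → 377 → 1132 → 566 → 283 → 850 → 425 → 1276 → 638 → 319 → 958 → 479 → 1438 → 719 → 2158 → 1079 → 3238 → 1619 → 4858 → 2429 → 7288 → 3644 → 1822 → 911 → 2734 → 1367 → 4102 → 2051 → 6154 → 3077 → 9232 → 4616 → 2308 → 1154 → 577 → 1732 → 866 → 433 → 1300 → 650 → 325 → 976 → 488 → 244 → 122 → 61 → 184 → 92 → 46 → 23 → 70 → 35 → 106 → 53 → 160 → 80 → 40 → 20 → 10 → 5 → 16 → 8 → 4 → 2 → 1
Total steps = 65

65 steps


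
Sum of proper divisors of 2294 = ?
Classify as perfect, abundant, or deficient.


Proper divisors: 1, 2, 31, 37, 62, 74, 1147
Sum = 1 + 2 + 31 + 37 + 62 + 74 + 1147 = 1354
1354 < 2294 → deficient

s(2294) = 1354 (deficient)


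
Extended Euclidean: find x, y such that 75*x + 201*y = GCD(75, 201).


Tabular extended Euclidean (each row: r = 75*s + 201*t):
r=75, s=1, t=0
r=201, s=0, t=1
q=0: r=75, s=1, t=0   [75*(1) + 201*(0) = 75]
q=2: r=51, s=-2, t=1   [75*(-2) + 201*(1) = 51]
q=1: r=24, s=3, t=-1   [75*(3) + 201*(-1) = 24]
q=2: r=3, s=-8, t=3   [75*(-8) + 201*(3) = 3]
q=8: r=0, s=67, t=-25   [75*(67) + 201*(-25) = 0]
GCD = 3; from the row with r=3: x=-8, y=3
Check: 75*(-8) + 201*(3) = -600 + 603 = 3

GCD = 3, x = -8, y = 3


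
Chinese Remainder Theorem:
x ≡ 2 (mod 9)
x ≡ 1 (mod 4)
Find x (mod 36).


M = 9*4 = 36
M1 = M/9 = 4, M2 = M/4 = 9
M1^(-1) mod 9 = 7, M2^(-1) mod 4 = 1
x = 2*4*7 + 1*9*1 = 65
65 mod 36 = 29
Check: 29 mod 9 = 2 ✓, 29 mod 4 = 1 ✓

x ≡ 29 (mod 36)


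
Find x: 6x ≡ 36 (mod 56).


GCD(6, 56) = 2 divides 36
Divide: 3x ≡ 18 (mod 28)
x ≡ 6 (mod 28)


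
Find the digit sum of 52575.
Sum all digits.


5 + 2 + 5 + 7 + 5 = 24


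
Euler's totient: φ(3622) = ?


3622 = 2 × 1811
Prime factors: 2, 1811
φ(3622) = 3622 × (1-1/2) × (1-1/1811)
= 3622 × 1/2 × 1810/1811 = 1810

φ(3622) = 1810


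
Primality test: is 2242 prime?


2242 / 2 = 1121 (exact division)
2242 is NOT prime.

No, 2242 is not prime


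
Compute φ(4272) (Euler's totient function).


4272 = 2^4 × 3 × 89
Prime factors: 2, 3, 89
φ(4272) = 4272 × (1-1/2) × (1-1/3) × (1-1/89)
= 4272 × 1/2 × 2/3 × 88/89 = 1408

φ(4272) = 1408


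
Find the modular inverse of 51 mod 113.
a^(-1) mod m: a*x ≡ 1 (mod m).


Use the extended Euclidean algorithm on (113, 51); each row r = 113*s + 51*t:
r=113, s=1, t=0
r=51, s=0, t=1
q=2: r=11, s=1, t=-2   [113*(1) + 51*(-2) = 11]
q=4: r=7, s=-4, t=9   [113*(-4) + 51*(9) = 7]
q=1: r=4, s=5, t=-11   [113*(5) + 51*(-11) = 4]
q=1: r=3, s=-9, t=20   [113*(-9) + 51*(20) = 3]
q=1: r=1, s=14, t=-31   [113*(14) + 51*(-31) = 1]
q=3: r=0, s=-51, t=113   [113*(-51) + 51*(113) = 0]
GCD = 1 with t = -31, so 51*(-31) ≡ 1 (mod 113)
Inverse = -31 mod 113 = 82
Check: 51 * 82 = 4182 ≡ 1 (mod 113)

51^(-1) ≡ 82 (mod 113)


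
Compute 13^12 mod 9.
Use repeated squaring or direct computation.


13^1 mod 9 = 4
13^2 mod 9 = 7
13^3 mod 9 = 1
13^4 mod 9 = 4
13^5 mod 9 = 7
13^6 mod 9 = 1
13^7 mod 9 = 4
13^8 mod 9 = 7
13^9 mod 9 = 1
13^10 mod 9 = 4
13^11 mod 9 = 7
13^12 mod 9 = 1


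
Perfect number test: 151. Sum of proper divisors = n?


Proper divisors of 151: 1
Sum = 1 = 1

No, 151 is not perfect (1 ≠ 151)


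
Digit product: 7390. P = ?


7 × 3 × 9 × 0 = 0


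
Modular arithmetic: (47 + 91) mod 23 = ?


47 + 91 = 138
138 mod 23 = 0


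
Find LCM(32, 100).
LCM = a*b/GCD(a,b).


GCD(32, 100) = 4
LCM = 32*100/4 = 3200/4 = 800

LCM = 800


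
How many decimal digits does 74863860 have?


74863860 has 8 digits in base 10
floor(log10(74863860)) + 1 = floor(7.8743) + 1 = 8

8 digits (base 10)


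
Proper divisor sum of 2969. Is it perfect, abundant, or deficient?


Proper divisors: 1
Sum = 1 = 1
1 < 2969 → deficient

s(2969) = 1 (deficient)


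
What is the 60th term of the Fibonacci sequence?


Sequence: 1, 1, 2, 3, 5, 8, 13, 21, 34, 55, 89, 144, 233, 377, 610, 987, 1597, 2584, 4181, 6765, 10946, 17711, 28657, 46368, 75025, 121393, 196418, 317811, 514229, 832040, 1346269, 2178309, 3524578, 5702887, 9227465, 14930352, 24157817, 39088169, 63245986, 102334155, 165580141, 267914296, 433494437, 701408733, 1134903170, 1836311903, 2971215073, 4807526976, 7778742049, 12586269025, 20365011074, 32951280099, 53316291173, 86267571272, 139583862445, 225851433717, 365435296162, 591286729879, 956722026041, 1548008755920
F(60) = 1548008755920


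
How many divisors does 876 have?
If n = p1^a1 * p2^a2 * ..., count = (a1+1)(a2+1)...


876 = 2^2 × 3^1 × 73^1
d(876) = (2+1) × (1+1) × (1+1) = 12

12 divisors


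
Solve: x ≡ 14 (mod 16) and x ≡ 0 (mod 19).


M = 16*19 = 304
M1 = M/16 = 19, M2 = M/19 = 16
M1^(-1) mod 16 = 11, M2^(-1) mod 19 = 6
x = 14*19*11 + 0*16*6 = 2926
2926 mod 304 = 190
Check: 190 mod 16 = 14 ✓, 190 mod 19 = 0 ✓

x ≡ 190 (mod 304)
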